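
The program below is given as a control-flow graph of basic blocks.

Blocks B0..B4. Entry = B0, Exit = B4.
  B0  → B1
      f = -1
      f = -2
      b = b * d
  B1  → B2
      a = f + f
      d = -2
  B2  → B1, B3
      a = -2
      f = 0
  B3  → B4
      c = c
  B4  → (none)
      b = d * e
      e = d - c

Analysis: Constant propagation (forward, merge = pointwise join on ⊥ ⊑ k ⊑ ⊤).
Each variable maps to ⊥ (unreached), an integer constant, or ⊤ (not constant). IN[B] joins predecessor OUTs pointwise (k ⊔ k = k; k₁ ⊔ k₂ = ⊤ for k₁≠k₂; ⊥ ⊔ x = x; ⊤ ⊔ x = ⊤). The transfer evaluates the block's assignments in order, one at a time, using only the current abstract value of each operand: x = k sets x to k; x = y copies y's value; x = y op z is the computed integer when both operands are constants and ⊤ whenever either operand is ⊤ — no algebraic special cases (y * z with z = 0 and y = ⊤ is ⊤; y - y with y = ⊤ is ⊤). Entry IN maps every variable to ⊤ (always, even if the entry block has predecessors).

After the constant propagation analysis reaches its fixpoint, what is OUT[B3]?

Answer: {a: -2, b: ⊤, c: ⊤, d: -2, e: ⊤, f: 0}

Derivation:
Fixpoint table:
  B0: | IN=(all ⊤) | OUT={f:-2; rest ⊤}
  B1: | IN=(all ⊤) | OUT={d:-2; rest ⊤}
  B2: | IN={d:-2; rest ⊤} | OUT={a:-2, d:-2, f:0; rest ⊤}
  B3: | IN={a:-2, d:-2, f:0; rest ⊤} | OUT={a:-2, d:-2, f:0; rest ⊤}
  B4: | IN={a:-2, d:-2, f:0; rest ⊤} | OUT={a:-2, d:-2, f:0; rest ⊤}

Merge at B3: IN[B3] = OUT[B2] = {a: -2, b: ⊤, c: ⊤, d: -2, e: ⊤, f: 0}
Applying B3's transfer function to that IN value gives OUT[B3] (row B3 above).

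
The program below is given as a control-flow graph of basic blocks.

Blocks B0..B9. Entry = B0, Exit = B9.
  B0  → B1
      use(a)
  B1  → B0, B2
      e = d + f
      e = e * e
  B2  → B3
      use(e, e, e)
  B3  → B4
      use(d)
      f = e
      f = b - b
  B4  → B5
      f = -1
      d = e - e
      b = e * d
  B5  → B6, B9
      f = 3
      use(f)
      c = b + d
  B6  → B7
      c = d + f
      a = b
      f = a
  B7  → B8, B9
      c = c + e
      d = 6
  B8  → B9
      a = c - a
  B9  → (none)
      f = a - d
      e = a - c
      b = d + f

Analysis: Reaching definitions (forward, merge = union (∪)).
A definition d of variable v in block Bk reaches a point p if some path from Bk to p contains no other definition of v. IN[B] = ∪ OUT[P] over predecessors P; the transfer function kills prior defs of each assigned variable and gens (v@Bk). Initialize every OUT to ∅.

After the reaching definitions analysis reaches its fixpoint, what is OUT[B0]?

Answer: {e@B1}

Working:
Fixpoint table:
  B0:  IN={e@B1}  OUT={e@B1}
  B1:  IN={e@B1}  OUT={e@B1}
  B2:  IN={e@B1}  OUT={e@B1}
  B3:  IN={e@B1}  OUT={e@B1, f@B3}
  B4:  IN={e@B1, f@B3}  OUT={b@B4, d@B4, e@B1, f@B4}
  B5:  IN={b@B4, d@B4, e@B1, f@B4}  OUT={b@B4, c@B5, d@B4, e@B1, f@B5}
  B6:  IN={b@B4, c@B5, d@B4, e@B1, f@B5}  OUT={a@B6, b@B4, c@B6, d@B4, e@B1, f@B6}
  B7:  IN={a@B6, b@B4, c@B6, d@B4, e@B1, f@B6}  OUT={a@B6, b@B4, c@B7, d@B7, e@B1, f@B6}
  B8:  IN={a@B6, b@B4, c@B7, d@B7, e@B1, f@B6}  OUT={a@B8, b@B4, c@B7, d@B7, e@B1, f@B6}
  B9:  IN={a@B6, a@B8, b@B4, c@B5, c@B7, d@B4, d@B7, e@B1, f@B5, f@B6}  OUT={a@B6, a@B8, b@B9, c@B5, c@B7, d@B4, d@B7, e@B9, f@B9}

Merge at B0 (entry node, so the boundary value {} is joined with the incoming edge(s)): IN[B0] = {} ⊔ OUT[B1] = {e@B1}
Applying B0's transfer function to that IN value gives OUT[B0] (row B0 above).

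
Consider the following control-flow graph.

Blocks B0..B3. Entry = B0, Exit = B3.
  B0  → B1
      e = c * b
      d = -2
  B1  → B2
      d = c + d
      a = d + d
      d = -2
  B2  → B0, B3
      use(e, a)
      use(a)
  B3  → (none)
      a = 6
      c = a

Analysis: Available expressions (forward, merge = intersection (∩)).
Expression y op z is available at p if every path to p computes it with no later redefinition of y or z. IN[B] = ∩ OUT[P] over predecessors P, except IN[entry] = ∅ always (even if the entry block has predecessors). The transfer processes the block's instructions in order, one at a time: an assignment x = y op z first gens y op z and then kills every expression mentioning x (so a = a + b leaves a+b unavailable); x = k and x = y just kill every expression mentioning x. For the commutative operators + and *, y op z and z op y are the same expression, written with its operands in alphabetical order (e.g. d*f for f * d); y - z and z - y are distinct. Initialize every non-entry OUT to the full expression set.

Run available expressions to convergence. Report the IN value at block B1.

Answer: {b*c}

Working:
Per-block solution:
  B0: | IN={} | OUT={b*c}
  B1: | IN={b*c} | OUT={b*c}
  B2: | IN={b*c} | OUT={b*c}
  B3: | IN={b*c} | OUT={}

Merge at B1: IN[B1] = OUT[B0] = {b*c}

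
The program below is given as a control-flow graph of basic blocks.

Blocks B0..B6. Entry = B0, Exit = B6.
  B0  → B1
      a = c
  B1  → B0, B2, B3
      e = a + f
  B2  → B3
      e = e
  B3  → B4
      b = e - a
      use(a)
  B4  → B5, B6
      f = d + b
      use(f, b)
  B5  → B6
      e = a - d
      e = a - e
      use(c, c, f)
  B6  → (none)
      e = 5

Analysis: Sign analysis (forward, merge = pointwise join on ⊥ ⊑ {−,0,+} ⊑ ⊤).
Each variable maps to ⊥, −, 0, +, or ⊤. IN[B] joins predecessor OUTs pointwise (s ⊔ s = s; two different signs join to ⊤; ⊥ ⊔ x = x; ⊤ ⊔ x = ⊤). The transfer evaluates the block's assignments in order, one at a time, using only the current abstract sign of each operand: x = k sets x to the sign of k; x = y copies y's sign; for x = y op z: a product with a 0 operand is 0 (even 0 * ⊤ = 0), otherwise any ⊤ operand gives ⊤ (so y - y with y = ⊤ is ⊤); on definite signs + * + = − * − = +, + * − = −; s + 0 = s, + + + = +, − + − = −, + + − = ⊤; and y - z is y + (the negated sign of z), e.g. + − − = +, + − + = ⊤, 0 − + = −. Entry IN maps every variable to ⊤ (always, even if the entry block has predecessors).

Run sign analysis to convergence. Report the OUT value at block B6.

Answer: {a: ⊤, b: ⊤, c: ⊤, d: ⊤, e: +, f: ⊤}

Working:
Per-block solution:
  B0:  IN=(all ⊤)  OUT=(all ⊤)
  B1:  IN=(all ⊤)  OUT=(all ⊤)
  B2:  IN=(all ⊤)  OUT=(all ⊤)
  B3:  IN=(all ⊤)  OUT=(all ⊤)
  B4:  IN=(all ⊤)  OUT=(all ⊤)
  B5:  IN=(all ⊤)  OUT=(all ⊤)
  B6:  IN=(all ⊤)  OUT={e:+; rest ⊤}

Merge at B6: IN[B6] = OUT[B4] ⊔ OUT[B5] = {a: ⊤, b: ⊤, c: ⊤, d: ⊤, e: ⊤, f: ⊤}
Applying B6's transfer function to that IN value gives OUT[B6] (row B6 above).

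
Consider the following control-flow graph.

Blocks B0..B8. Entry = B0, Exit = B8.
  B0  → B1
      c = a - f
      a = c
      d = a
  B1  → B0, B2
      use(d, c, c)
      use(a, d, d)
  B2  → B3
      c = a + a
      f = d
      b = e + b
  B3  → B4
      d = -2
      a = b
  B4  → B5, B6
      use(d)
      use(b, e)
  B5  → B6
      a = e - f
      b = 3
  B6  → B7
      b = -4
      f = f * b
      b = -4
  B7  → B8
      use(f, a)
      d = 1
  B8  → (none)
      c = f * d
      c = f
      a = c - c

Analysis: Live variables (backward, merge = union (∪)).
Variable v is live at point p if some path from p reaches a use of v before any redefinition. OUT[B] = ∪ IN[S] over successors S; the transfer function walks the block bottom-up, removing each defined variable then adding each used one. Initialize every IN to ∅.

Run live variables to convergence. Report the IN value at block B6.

Answer: {a, f}

Working:
Fixpoint table:
  B0:  IN={a, b, e, f}  OUT={a, b, c, d, e, f}
  B1:  IN={a, b, c, d, e, f}  OUT={a, b, d, e, f}
  B2:  IN={a, b, d, e}  OUT={b, e, f}
  B3:  IN={b, e, f}  OUT={a, b, d, e, f}
  B4:  IN={a, b, d, e, f}  OUT={a, e, f}
  B5:  IN={e, f}  OUT={a, f}
  B6:  IN={a, f}  OUT={a, f}
  B7:  IN={a, f}  OUT={d, f}
  B8:  IN={d, f}  OUT={}

Merge at B6: OUT[B6] = IN[B7] = {a, f}
Applying B6's transfer function to that OUT value gives IN[B6] (row B6 above).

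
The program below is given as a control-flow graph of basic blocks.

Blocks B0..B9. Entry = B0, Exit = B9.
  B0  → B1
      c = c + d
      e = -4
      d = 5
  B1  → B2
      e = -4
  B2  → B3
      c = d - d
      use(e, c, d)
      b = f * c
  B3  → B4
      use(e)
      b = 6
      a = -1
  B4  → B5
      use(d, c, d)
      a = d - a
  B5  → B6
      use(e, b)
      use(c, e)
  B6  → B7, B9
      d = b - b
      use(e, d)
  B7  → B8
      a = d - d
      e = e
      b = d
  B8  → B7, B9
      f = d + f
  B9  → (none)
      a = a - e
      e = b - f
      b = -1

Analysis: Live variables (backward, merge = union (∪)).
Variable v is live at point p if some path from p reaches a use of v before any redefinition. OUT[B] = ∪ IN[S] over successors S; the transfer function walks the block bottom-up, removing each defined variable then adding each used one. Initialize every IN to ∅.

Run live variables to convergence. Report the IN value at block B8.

Answer: {a, b, d, e, f}

Derivation:
Fixpoint table:
  B0:   IN={c, d, f}   OUT={d, f}
  B1:   IN={d, f}   OUT={d, e, f}
  B2:   IN={d, e, f}   OUT={c, d, e, f}
  B3:   IN={c, d, e, f}   OUT={a, b, c, d, e, f}
  B4:   IN={a, b, c, d, e, f}   OUT={a, b, c, e, f}
  B5:   IN={a, b, c, e, f}   OUT={a, b, e, f}
  B6:   IN={a, b, e, f}   OUT={a, b, d, e, f}
  B7:   IN={d, e, f}   OUT={a, b, d, e, f}
  B8:   IN={a, b, d, e, f}   OUT={a, b, d, e, f}
  B9:   IN={a, b, e, f}   OUT={}

Merge at B8: OUT[B8] = IN[B7] ⊔ IN[B9] = {a, b, d, e, f}
Applying B8's transfer function to that OUT value gives IN[B8] (row B8 above).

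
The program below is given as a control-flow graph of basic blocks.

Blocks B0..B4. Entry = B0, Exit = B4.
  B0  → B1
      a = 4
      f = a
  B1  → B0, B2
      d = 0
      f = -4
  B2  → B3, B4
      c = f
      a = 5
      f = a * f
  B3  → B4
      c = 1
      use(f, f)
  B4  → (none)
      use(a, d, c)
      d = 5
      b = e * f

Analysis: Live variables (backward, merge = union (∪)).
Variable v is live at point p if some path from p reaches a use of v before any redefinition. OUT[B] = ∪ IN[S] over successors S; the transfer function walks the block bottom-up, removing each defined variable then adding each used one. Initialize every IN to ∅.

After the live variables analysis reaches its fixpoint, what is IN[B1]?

Per-block solution:
  B0:  IN={e}  OUT={e}
  B1:  IN={e}  OUT={d, e, f}
  B2:  IN={d, e, f}  OUT={a, c, d, e, f}
  B3:  IN={a, d, e, f}  OUT={a, c, d, e, f}
  B4:  IN={a, c, d, e, f}  OUT={}

Merge at B1: OUT[B1] = IN[B0] ⊔ IN[B2] = {d, e, f}
Applying B1's transfer function to that OUT value gives IN[B1] (row B1 above).

Answer: {e}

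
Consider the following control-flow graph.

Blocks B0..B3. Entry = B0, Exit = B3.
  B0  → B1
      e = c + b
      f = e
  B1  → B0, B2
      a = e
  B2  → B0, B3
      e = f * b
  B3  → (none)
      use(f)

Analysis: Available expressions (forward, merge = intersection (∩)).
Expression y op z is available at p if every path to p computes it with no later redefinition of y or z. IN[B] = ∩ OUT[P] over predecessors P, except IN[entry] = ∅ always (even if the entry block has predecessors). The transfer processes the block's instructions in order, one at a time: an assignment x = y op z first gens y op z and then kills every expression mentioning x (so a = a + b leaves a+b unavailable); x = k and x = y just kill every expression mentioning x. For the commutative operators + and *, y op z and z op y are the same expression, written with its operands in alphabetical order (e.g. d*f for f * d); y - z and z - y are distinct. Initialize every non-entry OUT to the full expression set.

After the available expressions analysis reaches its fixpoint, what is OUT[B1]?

Per-block solution:
  B0:   IN={}   OUT={b+c}
  B1:   IN={b+c}   OUT={b+c}
  B2:   IN={b+c}   OUT={b*f, b+c}
  B3:   IN={b*f, b+c}   OUT={b*f, b+c}

Merge at B1: IN[B1] = OUT[B0] = {b+c}
Applying B1's transfer function to that IN value gives OUT[B1] (row B1 above).

Answer: {b+c}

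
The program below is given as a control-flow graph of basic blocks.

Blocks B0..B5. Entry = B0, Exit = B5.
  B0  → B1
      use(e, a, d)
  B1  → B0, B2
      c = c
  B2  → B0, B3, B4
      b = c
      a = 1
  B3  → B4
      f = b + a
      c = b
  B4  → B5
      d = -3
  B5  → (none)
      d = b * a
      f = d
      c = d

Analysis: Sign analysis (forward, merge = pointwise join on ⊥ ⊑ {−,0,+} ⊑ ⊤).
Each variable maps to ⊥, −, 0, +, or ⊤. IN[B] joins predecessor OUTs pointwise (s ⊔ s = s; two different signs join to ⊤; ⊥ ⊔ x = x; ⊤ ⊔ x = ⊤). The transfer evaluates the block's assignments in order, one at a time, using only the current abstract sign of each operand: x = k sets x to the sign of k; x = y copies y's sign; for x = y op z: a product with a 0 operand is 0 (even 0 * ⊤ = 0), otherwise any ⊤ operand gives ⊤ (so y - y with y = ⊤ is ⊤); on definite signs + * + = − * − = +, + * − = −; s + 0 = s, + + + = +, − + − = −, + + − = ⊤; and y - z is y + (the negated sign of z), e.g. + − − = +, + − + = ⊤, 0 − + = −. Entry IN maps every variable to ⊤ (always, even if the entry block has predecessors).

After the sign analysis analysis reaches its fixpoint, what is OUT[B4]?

Per-block solution:
  B0:   IN=(all ⊤)   OUT=(all ⊤)
  B1:   IN=(all ⊤)   OUT=(all ⊤)
  B2:   IN=(all ⊤)   OUT={a:+; rest ⊤}
  B3:   IN={a:+; rest ⊤}   OUT={a:+; rest ⊤}
  B4:   IN={a:+; rest ⊤}   OUT={a:+, d:-; rest ⊤}
  B5:   IN={a:+, d:-; rest ⊤}   OUT={a:+; rest ⊤}

Merge at B4: IN[B4] = OUT[B2] ⊔ OUT[B3] = {a: +, b: ⊤, c: ⊤, d: ⊤, e: ⊤, f: ⊤}
Applying B4's transfer function to that IN value gives OUT[B4] (row B4 above).

Answer: {a: +, b: ⊤, c: ⊤, d: -, e: ⊤, f: ⊤}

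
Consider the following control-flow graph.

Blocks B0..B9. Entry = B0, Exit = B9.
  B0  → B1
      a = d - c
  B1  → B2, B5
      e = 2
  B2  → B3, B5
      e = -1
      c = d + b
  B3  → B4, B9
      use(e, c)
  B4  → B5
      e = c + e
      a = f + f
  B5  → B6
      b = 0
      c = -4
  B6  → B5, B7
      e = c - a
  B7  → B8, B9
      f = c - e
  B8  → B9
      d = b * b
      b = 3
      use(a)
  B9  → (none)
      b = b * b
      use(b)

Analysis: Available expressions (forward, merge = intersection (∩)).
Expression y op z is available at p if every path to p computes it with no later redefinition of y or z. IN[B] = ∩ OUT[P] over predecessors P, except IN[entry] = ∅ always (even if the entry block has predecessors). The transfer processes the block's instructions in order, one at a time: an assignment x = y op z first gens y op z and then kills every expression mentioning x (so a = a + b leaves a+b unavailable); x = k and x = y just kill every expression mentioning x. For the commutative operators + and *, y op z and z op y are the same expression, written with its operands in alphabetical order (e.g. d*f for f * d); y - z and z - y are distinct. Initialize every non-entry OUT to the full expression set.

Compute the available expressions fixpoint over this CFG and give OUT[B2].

Per-block solution:
  B0: | IN={} | OUT={d-c}
  B1: | IN={d-c} | OUT={d-c}
  B2: | IN={d-c} | OUT={b+d}
  B3: | IN={b+d} | OUT={b+d}
  B4: | IN={b+d} | OUT={b+d, f+f}
  B5: | IN={} | OUT={}
  B6: | IN={} | OUT={c-a}
  B7: | IN={c-a} | OUT={c-a, c-e}
  B8: | IN={c-a, c-e} | OUT={c-a, c-e}
  B9: | IN={} | OUT={}

Merge at B2: IN[B2] = OUT[B1] = {d-c}
Applying B2's transfer function to that IN value gives OUT[B2] (row B2 above).

Answer: {b+d}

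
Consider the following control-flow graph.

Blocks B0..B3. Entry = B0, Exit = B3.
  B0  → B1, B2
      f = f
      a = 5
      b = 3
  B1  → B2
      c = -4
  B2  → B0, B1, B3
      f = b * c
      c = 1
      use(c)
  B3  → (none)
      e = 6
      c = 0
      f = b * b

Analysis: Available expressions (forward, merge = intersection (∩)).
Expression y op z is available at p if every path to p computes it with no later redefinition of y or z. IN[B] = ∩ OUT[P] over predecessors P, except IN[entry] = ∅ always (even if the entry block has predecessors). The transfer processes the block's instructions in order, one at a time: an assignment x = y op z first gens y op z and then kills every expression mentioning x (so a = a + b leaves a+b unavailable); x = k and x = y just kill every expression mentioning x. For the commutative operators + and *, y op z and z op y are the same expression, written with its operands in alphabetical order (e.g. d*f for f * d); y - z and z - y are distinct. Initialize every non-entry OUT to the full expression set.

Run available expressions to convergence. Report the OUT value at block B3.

Per-block solution:
  B0:  IN={}  OUT={}
  B1:  IN={}  OUT={}
  B2:  IN={}  OUT={}
  B3:  IN={}  OUT={b*b}

Merge at B3: IN[B3] = OUT[B2] = {}
Applying B3's transfer function to that IN value gives OUT[B3] (row B3 above).

Answer: {b*b}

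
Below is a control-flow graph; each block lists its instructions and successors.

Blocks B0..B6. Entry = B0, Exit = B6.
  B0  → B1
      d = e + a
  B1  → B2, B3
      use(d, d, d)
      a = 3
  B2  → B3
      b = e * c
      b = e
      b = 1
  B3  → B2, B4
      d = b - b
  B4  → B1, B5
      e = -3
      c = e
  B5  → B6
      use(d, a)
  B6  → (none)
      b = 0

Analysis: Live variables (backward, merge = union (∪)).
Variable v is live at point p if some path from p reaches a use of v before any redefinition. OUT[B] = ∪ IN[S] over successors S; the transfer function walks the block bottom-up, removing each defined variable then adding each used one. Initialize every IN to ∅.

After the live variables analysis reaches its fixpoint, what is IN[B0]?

Fixpoint table:
  B0: | IN={a, b, c, e} | OUT={b, c, d, e}
  B1: | IN={b, c, d, e} | OUT={a, b, c, e}
  B2: | IN={a, c, e} | OUT={a, b, c, e}
  B3: | IN={a, b, c, e} | OUT={a, b, c, d, e}
  B4: | IN={a, b, d} | OUT={a, b, c, d, e}
  B5: | IN={a, d} | OUT={}
  B6: | IN={} | OUT={}

Merge at B0: OUT[B0] = IN[B1] = {b, c, d, e}
Applying B0's transfer function to that OUT value gives IN[B0] (row B0 above).

Answer: {a, b, c, e}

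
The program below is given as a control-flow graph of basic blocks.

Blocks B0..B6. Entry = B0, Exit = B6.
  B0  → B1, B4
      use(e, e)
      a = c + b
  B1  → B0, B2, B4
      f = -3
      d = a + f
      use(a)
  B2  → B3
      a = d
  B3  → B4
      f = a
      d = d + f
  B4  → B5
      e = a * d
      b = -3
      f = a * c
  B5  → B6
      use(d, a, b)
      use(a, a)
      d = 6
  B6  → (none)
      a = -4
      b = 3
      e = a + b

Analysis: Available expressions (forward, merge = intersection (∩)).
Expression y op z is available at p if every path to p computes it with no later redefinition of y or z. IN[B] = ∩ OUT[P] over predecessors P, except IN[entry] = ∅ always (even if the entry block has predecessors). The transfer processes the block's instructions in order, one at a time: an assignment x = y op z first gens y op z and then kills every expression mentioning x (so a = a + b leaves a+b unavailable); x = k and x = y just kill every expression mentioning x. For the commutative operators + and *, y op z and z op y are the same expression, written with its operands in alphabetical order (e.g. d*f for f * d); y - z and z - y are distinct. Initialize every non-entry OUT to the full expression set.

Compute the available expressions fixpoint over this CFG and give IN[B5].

Per-block solution:
  B0: | IN={} | OUT={b+c}
  B1: | IN={b+c} | OUT={a+f, b+c}
  B2: | IN={a+f, b+c} | OUT={b+c}
  B3: | IN={b+c} | OUT={b+c}
  B4: | IN={b+c} | OUT={a*c, a*d}
  B5: | IN={a*c, a*d} | OUT={a*c}
  B6: | IN={a*c} | OUT={a+b}

Merge at B5: IN[B5] = OUT[B4] = {a*c, a*d}

Answer: {a*c, a*d}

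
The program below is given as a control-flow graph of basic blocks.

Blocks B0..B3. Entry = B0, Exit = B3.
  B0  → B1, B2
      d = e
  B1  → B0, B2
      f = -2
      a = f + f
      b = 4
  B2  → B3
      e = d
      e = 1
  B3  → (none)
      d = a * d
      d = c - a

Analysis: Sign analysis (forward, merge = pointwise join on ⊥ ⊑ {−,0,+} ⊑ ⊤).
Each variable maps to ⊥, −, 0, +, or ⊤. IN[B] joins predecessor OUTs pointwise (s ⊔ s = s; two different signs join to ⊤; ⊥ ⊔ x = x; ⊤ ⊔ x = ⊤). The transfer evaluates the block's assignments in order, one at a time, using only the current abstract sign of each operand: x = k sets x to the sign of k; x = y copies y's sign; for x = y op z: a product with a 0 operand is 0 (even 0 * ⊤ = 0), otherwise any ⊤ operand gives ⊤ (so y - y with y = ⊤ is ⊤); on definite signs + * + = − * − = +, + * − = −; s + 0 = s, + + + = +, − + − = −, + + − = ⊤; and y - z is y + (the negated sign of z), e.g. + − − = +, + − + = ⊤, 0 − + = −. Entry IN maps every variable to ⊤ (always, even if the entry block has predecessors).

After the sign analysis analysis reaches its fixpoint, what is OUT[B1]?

Fixpoint table:
  B0:   IN=(all ⊤)   OUT=(all ⊤)
  B1:   IN=(all ⊤)   OUT={a:-, b:+, f:-; rest ⊤}
  B2:   IN=(all ⊤)   OUT={e:+; rest ⊤}
  B3:   IN={e:+; rest ⊤}   OUT={e:+; rest ⊤}

Merge at B1: IN[B1] = OUT[B0] = {a: ⊤, b: ⊤, c: ⊤, d: ⊤, e: ⊤, f: ⊤}
Applying B1's transfer function to that IN value gives OUT[B1] (row B1 above).

Answer: {a: -, b: +, c: ⊤, d: ⊤, e: ⊤, f: -}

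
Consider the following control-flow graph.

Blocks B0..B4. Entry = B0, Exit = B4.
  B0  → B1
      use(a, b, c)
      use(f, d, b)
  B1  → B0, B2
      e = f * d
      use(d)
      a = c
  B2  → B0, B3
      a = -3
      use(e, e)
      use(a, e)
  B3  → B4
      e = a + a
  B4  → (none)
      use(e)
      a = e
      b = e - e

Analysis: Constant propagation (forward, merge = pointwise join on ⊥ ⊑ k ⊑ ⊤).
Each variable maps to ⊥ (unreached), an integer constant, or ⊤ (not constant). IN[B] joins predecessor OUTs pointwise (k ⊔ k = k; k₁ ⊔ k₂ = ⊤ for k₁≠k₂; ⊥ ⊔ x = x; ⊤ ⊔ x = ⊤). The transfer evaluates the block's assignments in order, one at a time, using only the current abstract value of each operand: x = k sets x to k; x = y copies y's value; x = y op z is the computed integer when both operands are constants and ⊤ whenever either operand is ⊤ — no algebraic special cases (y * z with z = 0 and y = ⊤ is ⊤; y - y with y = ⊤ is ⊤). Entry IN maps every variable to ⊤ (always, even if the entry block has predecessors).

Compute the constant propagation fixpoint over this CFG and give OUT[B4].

Per-block solution:
  B0:  IN=(all ⊤)  OUT=(all ⊤)
  B1:  IN=(all ⊤)  OUT=(all ⊤)
  B2:  IN=(all ⊤)  OUT={a:-3; rest ⊤}
  B3:  IN={a:-3; rest ⊤}  OUT={a:-3, e:-6; rest ⊤}
  B4:  IN={a:-3, e:-6; rest ⊤}  OUT={a:-6, b:0, e:-6; rest ⊤}

Merge at B4: IN[B4] = OUT[B3] = {a: -3, b: ⊤, c: ⊤, d: ⊤, e: -6, f: ⊤}
Applying B4's transfer function to that IN value gives OUT[B4] (row B4 above).

Answer: {a: -6, b: 0, c: ⊤, d: ⊤, e: -6, f: ⊤}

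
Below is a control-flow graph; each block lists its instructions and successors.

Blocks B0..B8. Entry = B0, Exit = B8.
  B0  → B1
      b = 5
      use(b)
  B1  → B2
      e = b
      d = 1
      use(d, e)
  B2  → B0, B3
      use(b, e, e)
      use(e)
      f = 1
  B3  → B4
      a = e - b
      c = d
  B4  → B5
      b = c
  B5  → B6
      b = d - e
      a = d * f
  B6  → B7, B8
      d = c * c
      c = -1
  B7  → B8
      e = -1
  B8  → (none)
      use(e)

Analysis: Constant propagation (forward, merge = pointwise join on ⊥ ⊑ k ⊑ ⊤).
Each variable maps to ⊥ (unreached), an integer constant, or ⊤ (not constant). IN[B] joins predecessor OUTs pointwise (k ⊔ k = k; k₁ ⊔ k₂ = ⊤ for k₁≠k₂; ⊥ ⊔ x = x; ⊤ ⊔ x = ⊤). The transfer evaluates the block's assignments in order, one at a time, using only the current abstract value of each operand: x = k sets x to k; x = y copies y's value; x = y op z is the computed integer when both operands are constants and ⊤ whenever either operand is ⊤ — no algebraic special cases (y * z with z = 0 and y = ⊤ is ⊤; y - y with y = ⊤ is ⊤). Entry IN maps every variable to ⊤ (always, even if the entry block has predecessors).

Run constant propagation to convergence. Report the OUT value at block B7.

Answer: {a: 1, b: -4, c: -1, d: 1, e: -1, f: 1}

Working:
Converged values:
  B0: | IN=(all ⊤) | OUT={b:5; rest ⊤}
  B1: | IN={b:5; rest ⊤} | OUT={b:5, d:1, e:5; rest ⊤}
  B2: | IN={b:5, d:1, e:5; rest ⊤} | OUT={b:5, d:1, e:5, f:1; rest ⊤}
  B3: | IN={b:5, d:1, e:5, f:1; rest ⊤} | OUT={a:0, b:5, c:1, d:1, e:5, f:1; rest ⊤}
  B4: | IN={a:0, b:5, c:1, d:1, e:5, f:1; rest ⊤} | OUT={a:0, b:1, c:1, d:1, e:5, f:1; rest ⊤}
  B5: | IN={a:0, b:1, c:1, d:1, e:5, f:1; rest ⊤} | OUT={a:1, b:-4, c:1, d:1, e:5, f:1; rest ⊤}
  B6: | IN={a:1, b:-4, c:1, d:1, e:5, f:1; rest ⊤} | OUT={a:1, b:-4, c:-1, d:1, e:5, f:1; rest ⊤}
  B7: | IN={a:1, b:-4, c:-1, d:1, e:5, f:1; rest ⊤} | OUT={a:1, b:-4, c:-1, d:1, e:-1, f:1; rest ⊤}
  B8: | IN={a:1, b:-4, c:-1, d:1, f:1; rest ⊤} | OUT={a:1, b:-4, c:-1, d:1, f:1; rest ⊤}

Merge at B7: IN[B7] = OUT[B6] = {a: 1, b: -4, c: -1, d: 1, e: 5, f: 1}
Applying B7's transfer function to that IN value gives OUT[B7] (row B7 above).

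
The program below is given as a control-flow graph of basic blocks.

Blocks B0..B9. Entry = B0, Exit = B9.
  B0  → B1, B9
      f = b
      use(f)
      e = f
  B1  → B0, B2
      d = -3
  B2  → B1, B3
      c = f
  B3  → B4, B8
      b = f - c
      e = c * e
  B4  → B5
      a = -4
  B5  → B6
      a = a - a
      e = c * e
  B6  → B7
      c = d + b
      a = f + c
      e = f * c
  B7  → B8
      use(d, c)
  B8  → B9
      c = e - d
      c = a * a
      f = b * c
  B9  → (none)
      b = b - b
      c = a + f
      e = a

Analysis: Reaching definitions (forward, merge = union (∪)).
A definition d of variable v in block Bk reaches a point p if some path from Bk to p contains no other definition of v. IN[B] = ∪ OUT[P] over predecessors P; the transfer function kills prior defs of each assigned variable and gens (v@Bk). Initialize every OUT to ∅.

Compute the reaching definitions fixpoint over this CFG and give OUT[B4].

Converged values:
  B0:   IN={c@B2, d@B1, e@B0, f@B0}   OUT={c@B2, d@B1, e@B0, f@B0}
  B1:   IN={c@B2, d@B1, e@B0, f@B0}   OUT={c@B2, d@B1, e@B0, f@B0}
  B2:   IN={c@B2, d@B1, e@B0, f@B0}   OUT={c@B2, d@B1, e@B0, f@B0}
  B3:   IN={c@B2, d@B1, e@B0, f@B0}   OUT={b@B3, c@B2, d@B1, e@B3, f@B0}
  B4:   IN={b@B3, c@B2, d@B1, e@B3, f@B0}   OUT={a@B4, b@B3, c@B2, d@B1, e@B3, f@B0}
  B5:   IN={a@B4, b@B3, c@B2, d@B1, e@B3, f@B0}   OUT={a@B5, b@B3, c@B2, d@B1, e@B5, f@B0}
  B6:   IN={a@B5, b@B3, c@B2, d@B1, e@B5, f@B0}   OUT={a@B6, b@B3, c@B6, d@B1, e@B6, f@B0}
  B7:   IN={a@B6, b@B3, c@B6, d@B1, e@B6, f@B0}   OUT={a@B6, b@B3, c@B6, d@B1, e@B6, f@B0}
  B8:   IN={a@B6, b@B3, c@B2, c@B6, d@B1, e@B3, e@B6, f@B0}   OUT={a@B6, b@B3, c@B8, d@B1, e@B3, e@B6, f@B8}
  B9:   IN={a@B6, b@B3, c@B2, c@B8, d@B1, e@B0, e@B3, e@B6, f@B0, f@B8}   OUT={a@B6, b@B9, c@B9, d@B1, e@B9, f@B0, f@B8}

Merge at B4: IN[B4] = OUT[B3] = {b@B3, c@B2, d@B1, e@B3, f@B0}
Applying B4's transfer function to that IN value gives OUT[B4] (row B4 above).

Answer: {a@B4, b@B3, c@B2, d@B1, e@B3, f@B0}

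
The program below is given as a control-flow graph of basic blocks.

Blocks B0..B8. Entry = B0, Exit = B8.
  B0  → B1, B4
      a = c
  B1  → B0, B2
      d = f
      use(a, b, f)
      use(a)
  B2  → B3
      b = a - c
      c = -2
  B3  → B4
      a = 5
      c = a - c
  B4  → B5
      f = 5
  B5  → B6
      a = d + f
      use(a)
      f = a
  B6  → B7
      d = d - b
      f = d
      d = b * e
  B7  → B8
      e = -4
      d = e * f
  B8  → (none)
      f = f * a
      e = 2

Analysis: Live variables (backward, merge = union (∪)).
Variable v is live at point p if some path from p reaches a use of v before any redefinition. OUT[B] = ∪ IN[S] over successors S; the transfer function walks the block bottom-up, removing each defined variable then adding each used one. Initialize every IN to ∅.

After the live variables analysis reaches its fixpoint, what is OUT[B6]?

Converged values:
  B0:   IN={b, c, d, e, f}   OUT={a, b, c, d, e, f}
  B1:   IN={a, b, c, e, f}   OUT={a, b, c, d, e, f}
  B2:   IN={a, c, d, e}   OUT={b, c, d, e}
  B3:   IN={b, c, d, e}   OUT={b, d, e}
  B4:   IN={b, d, e}   OUT={b, d, e, f}
  B5:   IN={b, d, e, f}   OUT={a, b, d, e}
  B6:   IN={a, b, d, e}   OUT={a, f}
  B7:   IN={a, f}   OUT={a, f}
  B8:   IN={a, f}   OUT={}

Merge at B6: OUT[B6] = IN[B7] = {a, f}

Answer: {a, f}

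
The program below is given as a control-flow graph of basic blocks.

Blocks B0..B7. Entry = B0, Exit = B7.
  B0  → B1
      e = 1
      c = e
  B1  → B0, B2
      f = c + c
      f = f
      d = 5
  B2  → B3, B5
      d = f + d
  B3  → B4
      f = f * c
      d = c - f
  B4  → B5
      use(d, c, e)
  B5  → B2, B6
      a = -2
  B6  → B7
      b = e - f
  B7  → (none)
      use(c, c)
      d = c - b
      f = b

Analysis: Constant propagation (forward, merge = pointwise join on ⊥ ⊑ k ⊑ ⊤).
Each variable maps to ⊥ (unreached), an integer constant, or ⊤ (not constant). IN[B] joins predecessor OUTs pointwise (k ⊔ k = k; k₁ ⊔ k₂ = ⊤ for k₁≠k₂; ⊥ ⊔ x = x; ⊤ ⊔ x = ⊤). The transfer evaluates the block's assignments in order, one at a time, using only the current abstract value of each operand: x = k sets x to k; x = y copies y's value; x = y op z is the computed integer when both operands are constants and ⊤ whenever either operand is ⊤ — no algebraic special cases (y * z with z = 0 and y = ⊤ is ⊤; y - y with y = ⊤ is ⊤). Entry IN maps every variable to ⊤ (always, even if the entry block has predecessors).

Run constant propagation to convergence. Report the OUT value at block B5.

Converged values:
  B0:   IN=(all ⊤)   OUT={c:1, e:1; rest ⊤}
  B1:   IN={c:1, e:1; rest ⊤}   OUT={c:1, d:5, e:1, f:2; rest ⊤}
  B2:   IN={c:1, e:1, f:2; rest ⊤}   OUT={c:1, e:1, f:2; rest ⊤}
  B3:   IN={c:1, e:1, f:2; rest ⊤}   OUT={c:1, d:-1, e:1, f:2; rest ⊤}
  B4:   IN={c:1, d:-1, e:1, f:2; rest ⊤}   OUT={c:1, d:-1, e:1, f:2; rest ⊤}
  B5:   IN={c:1, e:1, f:2; rest ⊤}   OUT={a:-2, c:1, e:1, f:2; rest ⊤}
  B6:   IN={a:-2, c:1, e:1, f:2; rest ⊤}   OUT={a:-2, b:-1, c:1, e:1, f:2; rest ⊤}
  B7:   IN={a:-2, b:-1, c:1, e:1, f:2; rest ⊤}   OUT={a:-2, b:-1, c:1, d:2, e:1, f:-1; rest ⊤}

Merge at B5: IN[B5] = OUT[B2] ⊔ OUT[B4] = {a: ⊤, b: ⊤, c: 1, d: ⊤, e: 1, f: 2}
Applying B5's transfer function to that IN value gives OUT[B5] (row B5 above).

Answer: {a: -2, b: ⊤, c: 1, d: ⊤, e: 1, f: 2}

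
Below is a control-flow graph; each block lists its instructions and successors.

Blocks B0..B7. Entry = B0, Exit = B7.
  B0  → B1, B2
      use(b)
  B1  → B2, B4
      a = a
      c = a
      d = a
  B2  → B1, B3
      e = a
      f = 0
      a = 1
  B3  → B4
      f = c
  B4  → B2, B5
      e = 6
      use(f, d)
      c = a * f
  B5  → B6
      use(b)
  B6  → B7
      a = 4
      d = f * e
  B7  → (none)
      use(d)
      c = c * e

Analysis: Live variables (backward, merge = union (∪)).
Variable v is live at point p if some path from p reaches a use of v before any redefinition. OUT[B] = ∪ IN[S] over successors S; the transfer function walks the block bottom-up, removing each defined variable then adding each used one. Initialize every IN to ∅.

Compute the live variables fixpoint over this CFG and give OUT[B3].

Answer: {a, b, d, f}

Working:
Fixpoint table:
  B0: | IN={a, b, c, d, f} | OUT={a, b, c, d, f}
  B1: | IN={a, b, f} | OUT={a, b, c, d, f}
  B2: | IN={a, b, c, d} | OUT={a, b, c, d, f}
  B3: | IN={a, b, c, d} | OUT={a, b, d, f}
  B4: | IN={a, b, d, f} | OUT={a, b, c, d, e, f}
  B5: | IN={b, c, e, f} | OUT={c, e, f}
  B6: | IN={c, e, f} | OUT={c, d, e}
  B7: | IN={c, d, e} | OUT={}

Merge at B3: OUT[B3] = IN[B4] = {a, b, d, f}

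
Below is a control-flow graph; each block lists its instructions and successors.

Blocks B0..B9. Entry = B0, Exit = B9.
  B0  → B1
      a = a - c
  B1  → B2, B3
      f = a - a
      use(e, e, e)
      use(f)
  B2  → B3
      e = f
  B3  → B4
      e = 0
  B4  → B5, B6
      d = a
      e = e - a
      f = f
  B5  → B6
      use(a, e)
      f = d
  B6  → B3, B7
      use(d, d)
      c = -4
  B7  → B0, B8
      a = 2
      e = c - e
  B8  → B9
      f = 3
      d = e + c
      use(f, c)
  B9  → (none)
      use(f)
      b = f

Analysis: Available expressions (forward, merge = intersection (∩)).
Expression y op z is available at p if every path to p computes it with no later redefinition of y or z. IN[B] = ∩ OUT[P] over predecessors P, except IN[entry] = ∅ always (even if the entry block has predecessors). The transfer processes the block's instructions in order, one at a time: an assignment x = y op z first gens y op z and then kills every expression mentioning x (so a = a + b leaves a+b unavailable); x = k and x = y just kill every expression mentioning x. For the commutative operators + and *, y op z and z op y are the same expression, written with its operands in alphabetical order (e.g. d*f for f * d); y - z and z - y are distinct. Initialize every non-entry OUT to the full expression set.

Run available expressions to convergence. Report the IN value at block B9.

Answer: {c+e}

Derivation:
Per-block solution:
  B0:  IN={}  OUT={}
  B1:  IN={}  OUT={a-a}
  B2:  IN={a-a}  OUT={a-a}
  B3:  IN={a-a}  OUT={a-a}
  B4:  IN={a-a}  OUT={a-a}
  B5:  IN={a-a}  OUT={a-a}
  B6:  IN={a-a}  OUT={a-a}
  B7:  IN={a-a}  OUT={}
  B8:  IN={}  OUT={c+e}
  B9:  IN={c+e}  OUT={c+e}

Merge at B9: IN[B9] = OUT[B8] = {c+e}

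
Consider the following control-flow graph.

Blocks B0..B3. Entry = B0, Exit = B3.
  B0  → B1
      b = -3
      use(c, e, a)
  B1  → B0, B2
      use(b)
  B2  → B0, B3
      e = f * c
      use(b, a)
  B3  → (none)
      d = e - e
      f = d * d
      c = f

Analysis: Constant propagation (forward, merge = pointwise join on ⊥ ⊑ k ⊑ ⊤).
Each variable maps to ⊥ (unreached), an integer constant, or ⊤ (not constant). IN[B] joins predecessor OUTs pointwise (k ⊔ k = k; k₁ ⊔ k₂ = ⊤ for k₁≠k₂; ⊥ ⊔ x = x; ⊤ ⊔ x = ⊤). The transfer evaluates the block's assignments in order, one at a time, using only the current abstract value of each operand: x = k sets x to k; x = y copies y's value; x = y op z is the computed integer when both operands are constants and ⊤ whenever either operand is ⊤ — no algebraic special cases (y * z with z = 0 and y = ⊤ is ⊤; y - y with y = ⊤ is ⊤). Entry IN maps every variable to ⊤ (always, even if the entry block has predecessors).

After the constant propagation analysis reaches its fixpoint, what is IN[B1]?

Converged values:
  B0:   IN=(all ⊤)   OUT={b:-3; rest ⊤}
  B1:   IN={b:-3; rest ⊤}   OUT={b:-3; rest ⊤}
  B2:   IN={b:-3; rest ⊤}   OUT={b:-3; rest ⊤}
  B3:   IN={b:-3; rest ⊤}   OUT={b:-3; rest ⊤}

Merge at B1: IN[B1] = OUT[B0] = {a: ⊤, b: -3, c: ⊤, d: ⊤, e: ⊤, f: ⊤}

Answer: {a: ⊤, b: -3, c: ⊤, d: ⊤, e: ⊤, f: ⊤}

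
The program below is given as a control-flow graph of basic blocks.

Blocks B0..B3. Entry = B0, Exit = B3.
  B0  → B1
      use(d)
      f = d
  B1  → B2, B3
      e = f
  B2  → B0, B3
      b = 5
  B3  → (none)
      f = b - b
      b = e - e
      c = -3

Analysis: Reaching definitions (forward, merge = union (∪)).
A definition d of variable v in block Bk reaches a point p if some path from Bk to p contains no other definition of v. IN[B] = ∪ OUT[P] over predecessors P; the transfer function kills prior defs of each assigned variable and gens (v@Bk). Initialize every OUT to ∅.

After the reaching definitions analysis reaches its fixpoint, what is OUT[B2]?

Fixpoint table:
  B0: | IN={b@B2, e@B1, f@B0} | OUT={b@B2, e@B1, f@B0}
  B1: | IN={b@B2, e@B1, f@B0} | OUT={b@B2, e@B1, f@B0}
  B2: | IN={b@B2, e@B1, f@B0} | OUT={b@B2, e@B1, f@B0}
  B3: | IN={b@B2, e@B1, f@B0} | OUT={b@B3, c@B3, e@B1, f@B3}

Merge at B2: IN[B2] = OUT[B1] = {b@B2, e@B1, f@B0}
Applying B2's transfer function to that IN value gives OUT[B2] (row B2 above).

Answer: {b@B2, e@B1, f@B0}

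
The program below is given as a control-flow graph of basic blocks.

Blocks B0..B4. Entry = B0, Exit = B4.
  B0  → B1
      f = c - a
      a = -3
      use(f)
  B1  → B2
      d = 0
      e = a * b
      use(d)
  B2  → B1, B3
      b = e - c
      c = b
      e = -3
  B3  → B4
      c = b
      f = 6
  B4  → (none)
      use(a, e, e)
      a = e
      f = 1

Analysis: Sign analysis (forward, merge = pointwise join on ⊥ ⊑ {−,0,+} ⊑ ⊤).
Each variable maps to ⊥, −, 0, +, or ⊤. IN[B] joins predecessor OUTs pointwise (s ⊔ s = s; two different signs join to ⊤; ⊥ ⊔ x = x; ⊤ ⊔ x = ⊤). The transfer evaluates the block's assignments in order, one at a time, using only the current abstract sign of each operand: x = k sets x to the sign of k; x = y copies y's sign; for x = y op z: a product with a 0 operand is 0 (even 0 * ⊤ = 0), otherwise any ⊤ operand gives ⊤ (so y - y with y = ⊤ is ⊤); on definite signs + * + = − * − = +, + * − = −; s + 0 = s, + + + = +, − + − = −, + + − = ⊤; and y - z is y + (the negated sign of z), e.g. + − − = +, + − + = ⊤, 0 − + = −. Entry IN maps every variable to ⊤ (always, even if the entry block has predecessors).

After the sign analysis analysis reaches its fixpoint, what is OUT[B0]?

Per-block solution:
  B0:   IN=(all ⊤)   OUT={a:-; rest ⊤}
  B1:   IN={a:-; rest ⊤}   OUT={a:-, d:0; rest ⊤}
  B2:   IN={a:-, d:0; rest ⊤}   OUT={a:-, d:0, e:-; rest ⊤}
  B3:   IN={a:-, d:0, e:-; rest ⊤}   OUT={a:-, d:0, e:-, f:+; rest ⊤}
  B4:   IN={a:-, d:0, e:-, f:+; rest ⊤}   OUT={a:-, d:0, e:-, f:+; rest ⊤}

B0 is the boundary node: IN[B0] = {a: ⊤, b: ⊤, c: ⊤, d: ⊤, e: ⊤, f: ⊤}
Applying B0's transfer function to that IN value gives OUT[B0] (row B0 above).

Answer: {a: -, b: ⊤, c: ⊤, d: ⊤, e: ⊤, f: ⊤}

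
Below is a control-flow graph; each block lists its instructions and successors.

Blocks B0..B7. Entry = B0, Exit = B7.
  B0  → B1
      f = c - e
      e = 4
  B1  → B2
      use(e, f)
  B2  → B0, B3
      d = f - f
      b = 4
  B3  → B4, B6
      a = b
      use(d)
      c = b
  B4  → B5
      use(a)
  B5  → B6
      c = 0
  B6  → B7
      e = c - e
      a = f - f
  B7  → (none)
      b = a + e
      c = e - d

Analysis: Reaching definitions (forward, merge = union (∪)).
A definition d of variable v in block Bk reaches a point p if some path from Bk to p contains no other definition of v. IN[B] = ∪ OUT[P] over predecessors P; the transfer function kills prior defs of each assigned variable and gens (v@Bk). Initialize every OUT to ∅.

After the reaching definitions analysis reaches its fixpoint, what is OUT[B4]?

Answer: {a@B3, b@B2, c@B3, d@B2, e@B0, f@B0}

Derivation:
Fixpoint table:
  B0:   IN={b@B2, d@B2, e@B0, f@B0}   OUT={b@B2, d@B2, e@B0, f@B0}
  B1:   IN={b@B2, d@B2, e@B0, f@B0}   OUT={b@B2, d@B2, e@B0, f@B0}
  B2:   IN={b@B2, d@B2, e@B0, f@B0}   OUT={b@B2, d@B2, e@B0, f@B0}
  B3:   IN={b@B2, d@B2, e@B0, f@B0}   OUT={a@B3, b@B2, c@B3, d@B2, e@B0, f@B0}
  B4:   IN={a@B3, b@B2, c@B3, d@B2, e@B0, f@B0}   OUT={a@B3, b@B2, c@B3, d@B2, e@B0, f@B0}
  B5:   IN={a@B3, b@B2, c@B3, d@B2, e@B0, f@B0}   OUT={a@B3, b@B2, c@B5, d@B2, e@B0, f@B0}
  B6:   IN={a@B3, b@B2, c@B3, c@B5, d@B2, e@B0, f@B0}   OUT={a@B6, b@B2, c@B3, c@B5, d@B2, e@B6, f@B0}
  B7:   IN={a@B6, b@B2, c@B3, c@B5, d@B2, e@B6, f@B0}   OUT={a@B6, b@B7, c@B7, d@B2, e@B6, f@B0}

Merge at B4: IN[B4] = OUT[B3] = {a@B3, b@B2, c@B3, d@B2, e@B0, f@B0}
Applying B4's transfer function to that IN value gives OUT[B4] (row B4 above).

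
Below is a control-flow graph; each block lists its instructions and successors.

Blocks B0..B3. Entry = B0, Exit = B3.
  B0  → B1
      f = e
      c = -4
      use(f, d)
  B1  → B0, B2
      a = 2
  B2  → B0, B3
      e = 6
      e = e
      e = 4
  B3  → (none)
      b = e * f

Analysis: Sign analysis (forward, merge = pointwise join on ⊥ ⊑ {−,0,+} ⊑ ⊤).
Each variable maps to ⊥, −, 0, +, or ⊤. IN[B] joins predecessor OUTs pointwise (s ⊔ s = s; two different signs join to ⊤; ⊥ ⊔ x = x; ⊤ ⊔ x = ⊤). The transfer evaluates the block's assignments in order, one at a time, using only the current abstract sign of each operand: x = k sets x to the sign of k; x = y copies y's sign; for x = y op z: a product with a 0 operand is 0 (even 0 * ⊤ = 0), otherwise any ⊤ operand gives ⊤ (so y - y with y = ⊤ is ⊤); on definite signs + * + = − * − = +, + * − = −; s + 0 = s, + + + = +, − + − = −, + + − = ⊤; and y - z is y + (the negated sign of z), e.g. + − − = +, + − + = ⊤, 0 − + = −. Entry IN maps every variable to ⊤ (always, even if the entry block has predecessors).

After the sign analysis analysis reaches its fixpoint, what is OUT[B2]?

Answer: {a: +, b: ⊤, c: -, d: ⊤, e: +, f: ⊤}

Working:
Fixpoint table:
  B0:   IN=(all ⊤)   OUT={c:-; rest ⊤}
  B1:   IN={c:-; rest ⊤}   OUT={a:+, c:-; rest ⊤}
  B2:   IN={a:+, c:-; rest ⊤}   OUT={a:+, c:-, e:+; rest ⊤}
  B3:   IN={a:+, c:-, e:+; rest ⊤}   OUT={a:+, c:-, e:+; rest ⊤}

Merge at B2: IN[B2] = OUT[B1] = {a: +, b: ⊤, c: -, d: ⊤, e: ⊤, f: ⊤}
Applying B2's transfer function to that IN value gives OUT[B2] (row B2 above).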